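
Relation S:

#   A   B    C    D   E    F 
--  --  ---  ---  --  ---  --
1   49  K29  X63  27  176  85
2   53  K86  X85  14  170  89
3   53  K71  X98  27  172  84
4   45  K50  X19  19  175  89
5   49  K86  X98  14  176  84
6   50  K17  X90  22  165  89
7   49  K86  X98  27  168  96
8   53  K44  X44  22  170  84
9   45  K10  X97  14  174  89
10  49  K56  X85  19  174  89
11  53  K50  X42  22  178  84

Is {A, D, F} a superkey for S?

No

Rows 8 and 11 have the same {A, D, F} value (A=53, D=22, F=84) but are distinct tuples, so {A, D, F} does not determine every attribute — not a superkey.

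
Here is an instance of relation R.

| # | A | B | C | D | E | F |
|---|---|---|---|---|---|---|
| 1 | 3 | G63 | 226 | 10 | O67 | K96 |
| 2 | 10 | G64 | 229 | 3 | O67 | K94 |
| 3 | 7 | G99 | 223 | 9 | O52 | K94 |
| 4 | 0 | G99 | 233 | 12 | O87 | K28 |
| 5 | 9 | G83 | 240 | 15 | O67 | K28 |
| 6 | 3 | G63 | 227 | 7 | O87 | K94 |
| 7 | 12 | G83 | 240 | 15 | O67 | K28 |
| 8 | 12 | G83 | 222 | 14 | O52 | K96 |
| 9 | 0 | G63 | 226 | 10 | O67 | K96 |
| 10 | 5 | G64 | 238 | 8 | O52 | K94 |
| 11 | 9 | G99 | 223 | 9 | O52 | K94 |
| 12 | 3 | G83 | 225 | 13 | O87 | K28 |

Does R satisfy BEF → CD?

Yes

(B=G63, E=O67, F=K96): rows 1, 9 → {C,D} = (226, 10), (226, 10) ✓
(B=G64, E=O67, F=K94): row 2 → {C,D} = (229, 3) ✓
(B=G99, E=O52, F=K94): rows 3, 11 → {C,D} = (223, 9), (223, 9) ✓
(B=G99, E=O87, F=K28): row 4 → {C,D} = (233, 12) ✓
(B=G83, E=O67, F=K28): rows 5, 7 → {C,D} = (240, 15), (240, 15) ✓
(B=G63, E=O87, F=K94): row 6 → {C,D} = (227, 7) ✓
(B=G83, E=O52, F=K96): row 8 → {C,D} = (222, 14) ✓
(B=G64, E=O52, F=K94): row 10 → {C,D} = (238, 8) ✓
(B=G83, E=O87, F=K28): row 12 → {C,D} = (225, 13) ✓
Every BEF value is associated with a single CD value, so BEF → CD holds.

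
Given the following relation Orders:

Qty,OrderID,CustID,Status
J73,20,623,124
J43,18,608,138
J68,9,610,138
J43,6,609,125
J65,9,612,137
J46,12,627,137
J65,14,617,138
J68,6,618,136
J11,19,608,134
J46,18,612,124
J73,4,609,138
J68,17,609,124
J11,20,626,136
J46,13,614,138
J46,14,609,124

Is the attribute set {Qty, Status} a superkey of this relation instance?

Two distinct rows share (Qty=J46, Status=124), so {Qty, Status} does not determine every attribute — not a superkey.

No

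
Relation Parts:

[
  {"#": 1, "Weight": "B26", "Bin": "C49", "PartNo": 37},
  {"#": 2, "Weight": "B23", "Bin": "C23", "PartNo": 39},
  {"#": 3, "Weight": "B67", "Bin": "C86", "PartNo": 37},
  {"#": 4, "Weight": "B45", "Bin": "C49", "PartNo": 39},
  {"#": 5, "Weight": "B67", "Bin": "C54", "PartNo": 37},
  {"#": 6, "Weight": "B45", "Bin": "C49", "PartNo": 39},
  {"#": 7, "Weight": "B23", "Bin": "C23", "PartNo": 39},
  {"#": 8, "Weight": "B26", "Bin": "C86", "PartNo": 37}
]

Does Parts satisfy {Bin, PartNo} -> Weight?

(Bin=C49, PartNo=37): row 1 → Weight = B26 ✓
(Bin=C23, PartNo=39): rows 2, 7 → Weight = B23, B23 ✓
(Bin=C86, PartNo=37): rows 3, 8 → Weight takes values {B67, B26} — violation
(Bin=C49, PartNo=39): rows 4, 6 → Weight = B45, B45 ✓
(Bin=C54, PartNo=37): row 5 → Weight = B67 ✓
Two rows agree on {Bin, PartNo} but differ on Weight, so {Bin, PartNo} -> Weight does not hold.

No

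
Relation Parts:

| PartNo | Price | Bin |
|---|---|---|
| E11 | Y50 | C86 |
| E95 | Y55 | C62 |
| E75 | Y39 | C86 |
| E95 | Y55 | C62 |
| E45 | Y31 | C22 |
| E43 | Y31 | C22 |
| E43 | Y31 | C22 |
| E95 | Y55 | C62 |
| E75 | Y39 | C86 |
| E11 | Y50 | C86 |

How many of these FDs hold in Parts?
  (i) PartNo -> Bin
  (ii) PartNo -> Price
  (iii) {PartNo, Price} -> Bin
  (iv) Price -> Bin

(i) PartNo -> Bin: every LHS value maps to a single RHS value — holds.
(ii) PartNo -> Price: every LHS value maps to a single RHS value — holds.
(iii) {PartNo, Price} -> Bin: every LHS value maps to a single RHS value — holds.
(iv) Price -> Bin: every LHS value maps to a single RHS value — holds.
4 of the 4 dependencies hold.

4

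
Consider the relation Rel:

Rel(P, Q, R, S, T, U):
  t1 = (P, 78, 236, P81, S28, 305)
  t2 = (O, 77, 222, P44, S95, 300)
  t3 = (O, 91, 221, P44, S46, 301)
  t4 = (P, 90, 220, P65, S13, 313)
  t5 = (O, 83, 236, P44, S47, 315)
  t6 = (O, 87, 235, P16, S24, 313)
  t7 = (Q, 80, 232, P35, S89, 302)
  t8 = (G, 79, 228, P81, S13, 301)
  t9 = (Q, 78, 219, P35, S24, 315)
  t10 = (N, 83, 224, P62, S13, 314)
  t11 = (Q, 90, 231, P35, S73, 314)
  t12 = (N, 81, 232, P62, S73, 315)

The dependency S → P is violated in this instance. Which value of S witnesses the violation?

S=P81: rows 1, 8 → P takes values {P, G} — violation
S=P44: rows 2, 3, 5 → P = O, O, O ✓
S=P65: row 4 → P = P ✓
S=P16: row 6 → P = O ✓
S=P35: rows 7, 9, 11 → P = Q, Q, Q ✓
S=P62: rows 10, 12 → P = N, N ✓
The only S value with inconsistent P is S=P81.

P81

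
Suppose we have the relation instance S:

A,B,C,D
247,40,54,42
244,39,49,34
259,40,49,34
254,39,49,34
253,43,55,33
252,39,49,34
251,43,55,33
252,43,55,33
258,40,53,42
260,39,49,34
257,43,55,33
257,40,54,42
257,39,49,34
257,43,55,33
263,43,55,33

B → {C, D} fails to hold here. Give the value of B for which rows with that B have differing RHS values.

B=40: 4 rows → {C,D} takes values {(54, 42), (49, 34), (53, 42)} — violation
B=39: 5 rows → {C,D} = (49, 34), (49, 34), (49, 34), (49, 34), (49, 34) ✓
B=43: 6 rows → {C,D} = (55, 33), (55, 33), (55, 33), (55, 33), (55, 33), (55, 33) ✓
The only B value with inconsistent RHS is B=40.

40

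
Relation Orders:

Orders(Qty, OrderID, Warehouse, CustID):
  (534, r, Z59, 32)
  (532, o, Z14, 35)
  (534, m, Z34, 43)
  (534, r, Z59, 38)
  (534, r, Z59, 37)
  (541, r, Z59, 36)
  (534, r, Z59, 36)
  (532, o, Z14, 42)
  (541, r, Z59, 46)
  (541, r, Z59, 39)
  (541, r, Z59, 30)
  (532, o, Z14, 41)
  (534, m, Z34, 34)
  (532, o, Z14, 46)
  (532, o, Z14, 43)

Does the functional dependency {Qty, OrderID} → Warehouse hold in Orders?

Yes

(Qty=534, OrderID=r): 4 rows → Warehouse = Z59, Z59, Z59, Z59 ✓
(Qty=532, OrderID=o): 5 rows → Warehouse = Z14, Z14, Z14, Z14, Z14 ✓
(Qty=534, OrderID=m): 2 rows → Warehouse = Z34, Z34 ✓
(Qty=541, OrderID=r): 4 rows → Warehouse = Z59, Z59, Z59, Z59 ✓
Every {Qty, OrderID} value is associated with a single Warehouse value, so {Qty, OrderID} → Warehouse holds.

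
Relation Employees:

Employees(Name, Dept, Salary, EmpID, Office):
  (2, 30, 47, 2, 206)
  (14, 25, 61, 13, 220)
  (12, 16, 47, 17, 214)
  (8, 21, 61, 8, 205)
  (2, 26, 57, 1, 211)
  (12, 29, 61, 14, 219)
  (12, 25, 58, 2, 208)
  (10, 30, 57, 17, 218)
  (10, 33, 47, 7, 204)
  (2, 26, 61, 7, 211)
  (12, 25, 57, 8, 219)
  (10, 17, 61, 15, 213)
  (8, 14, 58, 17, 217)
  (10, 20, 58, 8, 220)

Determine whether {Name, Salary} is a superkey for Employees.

Yes

All 14 rows have distinct {Name, Salary} values, so {Name, Salary} → (all attributes) holds and {Name, Salary} is a superkey.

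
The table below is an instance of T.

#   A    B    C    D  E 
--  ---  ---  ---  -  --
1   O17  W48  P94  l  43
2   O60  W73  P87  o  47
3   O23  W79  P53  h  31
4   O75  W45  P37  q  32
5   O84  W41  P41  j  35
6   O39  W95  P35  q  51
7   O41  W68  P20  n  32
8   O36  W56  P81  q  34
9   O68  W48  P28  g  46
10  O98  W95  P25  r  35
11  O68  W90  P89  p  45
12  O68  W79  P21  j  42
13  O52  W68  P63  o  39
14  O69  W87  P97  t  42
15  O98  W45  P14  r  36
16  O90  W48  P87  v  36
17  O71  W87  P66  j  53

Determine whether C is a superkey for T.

Rows 2 and 16 have the same C value C=P87 but are distinct tuples, so C does not determine every attribute — not a superkey.

No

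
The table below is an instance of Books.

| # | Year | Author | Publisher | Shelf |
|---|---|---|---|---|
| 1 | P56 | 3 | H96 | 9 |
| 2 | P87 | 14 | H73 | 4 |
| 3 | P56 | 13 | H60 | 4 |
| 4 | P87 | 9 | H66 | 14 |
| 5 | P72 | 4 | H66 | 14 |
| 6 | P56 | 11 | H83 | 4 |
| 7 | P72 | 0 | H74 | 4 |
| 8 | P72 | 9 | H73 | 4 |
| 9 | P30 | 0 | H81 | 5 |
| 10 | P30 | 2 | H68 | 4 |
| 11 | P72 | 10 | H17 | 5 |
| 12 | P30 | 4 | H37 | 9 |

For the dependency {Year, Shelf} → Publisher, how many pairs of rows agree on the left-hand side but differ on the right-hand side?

(Year=P56, Shelf=4): violating pairs (3,6) — 1 pair.
(Year=P72, Shelf=4): violating pairs (7,8) — 1 pair.

2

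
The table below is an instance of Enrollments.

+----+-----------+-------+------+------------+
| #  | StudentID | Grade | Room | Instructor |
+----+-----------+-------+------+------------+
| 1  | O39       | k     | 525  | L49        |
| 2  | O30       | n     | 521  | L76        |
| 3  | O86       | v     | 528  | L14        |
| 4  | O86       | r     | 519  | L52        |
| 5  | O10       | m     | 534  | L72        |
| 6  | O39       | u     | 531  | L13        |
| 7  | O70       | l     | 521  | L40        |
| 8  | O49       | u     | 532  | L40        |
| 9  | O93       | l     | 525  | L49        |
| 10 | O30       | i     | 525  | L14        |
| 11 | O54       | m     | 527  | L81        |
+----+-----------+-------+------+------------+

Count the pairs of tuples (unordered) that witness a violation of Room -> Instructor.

3

Room=525: violating pairs (1,10), (9,10) — 2 pairs.
Room=521: violating pairs (2,7) — 1 pair.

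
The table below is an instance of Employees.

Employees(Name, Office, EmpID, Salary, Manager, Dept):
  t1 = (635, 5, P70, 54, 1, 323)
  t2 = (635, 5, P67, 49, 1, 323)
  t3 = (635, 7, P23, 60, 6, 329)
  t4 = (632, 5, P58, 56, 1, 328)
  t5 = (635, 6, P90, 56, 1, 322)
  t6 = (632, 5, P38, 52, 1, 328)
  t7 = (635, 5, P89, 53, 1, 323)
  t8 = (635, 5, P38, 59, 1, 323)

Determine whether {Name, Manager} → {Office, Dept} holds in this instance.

No

(Name=635, Manager=1): rows 1, 2, 5, 7, 8 → {Office,Dept} takes values {(5, 323), (6, 322)} — violation
(Name=635, Manager=6): row 3 → {Office,Dept} = (7, 329) ✓
(Name=632, Manager=1): rows 4, 6 → {Office,Dept} = (5, 328), (5, 328) ✓
Two rows agree on {Name, Manager} but differ on {Office, Dept}, so {Name, Manager} → {Office, Dept} does not hold.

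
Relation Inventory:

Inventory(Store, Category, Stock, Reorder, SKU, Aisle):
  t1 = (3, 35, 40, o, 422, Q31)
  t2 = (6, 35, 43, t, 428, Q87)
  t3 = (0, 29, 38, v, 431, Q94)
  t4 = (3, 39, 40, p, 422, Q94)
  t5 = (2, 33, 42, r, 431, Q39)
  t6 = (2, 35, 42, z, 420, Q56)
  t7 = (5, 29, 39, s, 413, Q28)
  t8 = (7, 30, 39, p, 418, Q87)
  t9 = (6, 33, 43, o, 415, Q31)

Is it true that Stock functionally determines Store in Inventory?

Stock=40: rows 1, 4 → Store = 3, 3 ✓
Stock=43: rows 2, 9 → Store = 6, 6 ✓
Stock=38: row 3 → Store = 0 ✓
Stock=42: rows 5, 6 → Store = 2, 2 ✓
Stock=39: rows 7, 8 → Store takes values {5, 7} — violation
Two rows agree on Stock but differ on Store, so Stock -> Store does not hold.

No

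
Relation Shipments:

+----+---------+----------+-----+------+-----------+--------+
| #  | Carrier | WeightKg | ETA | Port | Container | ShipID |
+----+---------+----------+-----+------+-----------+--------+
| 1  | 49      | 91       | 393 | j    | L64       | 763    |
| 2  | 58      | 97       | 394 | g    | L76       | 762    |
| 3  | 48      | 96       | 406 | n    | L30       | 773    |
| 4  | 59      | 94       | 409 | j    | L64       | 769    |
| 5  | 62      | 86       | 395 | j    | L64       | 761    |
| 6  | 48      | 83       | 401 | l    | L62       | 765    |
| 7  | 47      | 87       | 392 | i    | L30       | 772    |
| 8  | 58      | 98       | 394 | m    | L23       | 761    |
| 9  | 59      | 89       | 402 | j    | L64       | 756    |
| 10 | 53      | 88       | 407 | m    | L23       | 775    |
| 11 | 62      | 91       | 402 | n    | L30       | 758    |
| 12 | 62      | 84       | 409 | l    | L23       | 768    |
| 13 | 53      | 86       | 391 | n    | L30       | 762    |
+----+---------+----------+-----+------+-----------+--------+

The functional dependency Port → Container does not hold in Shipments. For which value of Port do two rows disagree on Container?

Port=j: rows 1, 4, 5, 9 → Container = L64, L64, L64, L64 ✓
Port=g: row 2 → Container = L76 ✓
Port=n: rows 3, 11, 13 → Container = L30, L30, L30 ✓
Port=l: rows 6, 12 → Container takes values {L62, L23} — violation
Port=i: row 7 → Container = L30 ✓
Port=m: rows 8, 10 → Container = L23, L23 ✓
The only Port value with inconsistent Container is Port=l.

l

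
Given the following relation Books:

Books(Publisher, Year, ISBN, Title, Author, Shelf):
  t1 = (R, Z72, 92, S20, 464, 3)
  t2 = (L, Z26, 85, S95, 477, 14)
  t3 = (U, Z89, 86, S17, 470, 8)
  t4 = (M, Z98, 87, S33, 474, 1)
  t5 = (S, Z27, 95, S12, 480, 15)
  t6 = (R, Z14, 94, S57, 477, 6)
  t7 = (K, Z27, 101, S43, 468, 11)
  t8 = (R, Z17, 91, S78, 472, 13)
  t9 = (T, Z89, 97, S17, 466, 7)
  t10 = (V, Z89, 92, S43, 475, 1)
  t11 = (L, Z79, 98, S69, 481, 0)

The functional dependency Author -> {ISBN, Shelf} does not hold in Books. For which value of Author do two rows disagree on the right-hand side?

Author=464: row 1 → {ISBN,Shelf} = (92, 3) ✓
Author=477: rows 2, 6 → {ISBN,Shelf} takes values {(85, 14), (94, 6)} — violation
Author=470: row 3 → {ISBN,Shelf} = (86, 8) ✓
Author=474: row 4 → {ISBN,Shelf} = (87, 1) ✓
Author=480: row 5 → {ISBN,Shelf} = (95, 15) ✓
Author=468: row 7 → {ISBN,Shelf} = (101, 11) ✓
Author=472: row 8 → {ISBN,Shelf} = (91, 13) ✓
Author=466: row 9 → {ISBN,Shelf} = (97, 7) ✓
Author=475: row 10 → {ISBN,Shelf} = (92, 1) ✓
Author=481: row 11 → {ISBN,Shelf} = (98, 0) ✓
The only Author value with inconsistent RHS is Author=477.

477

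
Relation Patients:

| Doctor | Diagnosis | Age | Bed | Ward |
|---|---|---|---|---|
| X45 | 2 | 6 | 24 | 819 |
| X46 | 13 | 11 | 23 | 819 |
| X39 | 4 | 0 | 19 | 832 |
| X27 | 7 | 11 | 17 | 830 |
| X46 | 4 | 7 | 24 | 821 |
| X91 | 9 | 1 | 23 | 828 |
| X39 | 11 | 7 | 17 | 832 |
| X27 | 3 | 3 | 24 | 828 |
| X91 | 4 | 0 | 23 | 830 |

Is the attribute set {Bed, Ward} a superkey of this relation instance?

Yes

All 9 rows have distinct {Bed, Ward} values, so {Bed, Ward} → (all attributes) holds and {Bed, Ward} is a superkey.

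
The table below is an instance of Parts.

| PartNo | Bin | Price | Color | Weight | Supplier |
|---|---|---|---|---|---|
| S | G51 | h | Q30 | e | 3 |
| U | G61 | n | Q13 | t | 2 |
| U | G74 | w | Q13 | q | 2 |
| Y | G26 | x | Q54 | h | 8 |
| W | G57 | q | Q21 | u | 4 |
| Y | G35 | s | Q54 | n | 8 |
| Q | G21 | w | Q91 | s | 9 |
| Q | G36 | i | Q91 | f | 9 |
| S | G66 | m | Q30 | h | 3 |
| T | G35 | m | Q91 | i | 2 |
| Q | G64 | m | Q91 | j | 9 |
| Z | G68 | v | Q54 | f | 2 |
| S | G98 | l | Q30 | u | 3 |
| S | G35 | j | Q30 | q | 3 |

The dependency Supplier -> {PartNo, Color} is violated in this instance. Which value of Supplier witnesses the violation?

Supplier=3: 4 rows → {PartNo,Color} = (S, Q30), (S, Q30), (S, Q30), (S, Q30) ✓
Supplier=2: 4 rows → {PartNo,Color} takes values {(U, Q13), (T, Q91), (Z, Q54)} — violation
Supplier=8: 2 rows → {PartNo,Color} = (Y, Q54), (Y, Q54) ✓
Supplier=4: 1 row → {PartNo,Color} = (W, Q21) ✓
Supplier=9: 3 rows → {PartNo,Color} = (Q, Q91), (Q, Q91), (Q, Q91) ✓
The only Supplier value with inconsistent RHS is Supplier=2.

2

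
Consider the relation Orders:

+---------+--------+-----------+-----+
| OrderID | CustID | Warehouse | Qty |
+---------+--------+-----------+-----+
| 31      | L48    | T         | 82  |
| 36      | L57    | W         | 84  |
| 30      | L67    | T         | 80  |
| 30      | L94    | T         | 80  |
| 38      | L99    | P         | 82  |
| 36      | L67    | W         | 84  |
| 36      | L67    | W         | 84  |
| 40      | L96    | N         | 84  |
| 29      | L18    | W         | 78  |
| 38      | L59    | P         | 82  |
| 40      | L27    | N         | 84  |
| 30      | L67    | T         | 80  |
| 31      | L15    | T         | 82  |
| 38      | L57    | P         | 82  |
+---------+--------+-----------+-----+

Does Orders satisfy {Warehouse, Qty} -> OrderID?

Yes

(Warehouse=T, Qty=82): 2 rows → OrderID = 31, 31 ✓
(Warehouse=W, Qty=84): 3 rows → OrderID = 36, 36, 36 ✓
(Warehouse=T, Qty=80): 3 rows → OrderID = 30, 30, 30 ✓
(Warehouse=P, Qty=82): 3 rows → OrderID = 38, 38, 38 ✓
(Warehouse=N, Qty=84): 2 rows → OrderID = 40, 40 ✓
(Warehouse=W, Qty=78): 1 row → OrderID = 29 ✓
Every {Warehouse, Qty} value is associated with a single OrderID value, so {Warehouse, Qty} -> OrderID holds.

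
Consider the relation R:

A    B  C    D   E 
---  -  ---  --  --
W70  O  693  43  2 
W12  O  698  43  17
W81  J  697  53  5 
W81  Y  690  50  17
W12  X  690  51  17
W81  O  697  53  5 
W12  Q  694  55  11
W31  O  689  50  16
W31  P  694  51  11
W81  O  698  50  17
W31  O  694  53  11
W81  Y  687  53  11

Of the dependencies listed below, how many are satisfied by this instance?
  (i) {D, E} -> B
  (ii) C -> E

(i) {D, E} -> B: (D=53, E=5): 2 rows → B takes values {J, O} — violation; (D=50, E=17): 2 rows → B takes values {Y, O} — violation; (D=53, E=11): 2 rows → B takes values {O, Y} — violation — fails.
(ii) C -> E: every LHS value maps to a single RHS value — holds.
1 of the 2 dependencies holds.

1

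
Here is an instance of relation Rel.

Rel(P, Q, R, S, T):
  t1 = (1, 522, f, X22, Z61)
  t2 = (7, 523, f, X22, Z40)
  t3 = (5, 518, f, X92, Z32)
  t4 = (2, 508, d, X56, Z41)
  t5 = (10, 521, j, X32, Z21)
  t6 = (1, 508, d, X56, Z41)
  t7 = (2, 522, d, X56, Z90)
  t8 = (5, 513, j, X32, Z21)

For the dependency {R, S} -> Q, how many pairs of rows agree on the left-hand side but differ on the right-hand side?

(R=f, S=X22): violating pairs (1,2) — 1 pair.
(R=d, S=X56): violating pairs (4,7), (6,7) — 2 pairs.
(R=j, S=X32): violating pairs (5,8) — 1 pair.

4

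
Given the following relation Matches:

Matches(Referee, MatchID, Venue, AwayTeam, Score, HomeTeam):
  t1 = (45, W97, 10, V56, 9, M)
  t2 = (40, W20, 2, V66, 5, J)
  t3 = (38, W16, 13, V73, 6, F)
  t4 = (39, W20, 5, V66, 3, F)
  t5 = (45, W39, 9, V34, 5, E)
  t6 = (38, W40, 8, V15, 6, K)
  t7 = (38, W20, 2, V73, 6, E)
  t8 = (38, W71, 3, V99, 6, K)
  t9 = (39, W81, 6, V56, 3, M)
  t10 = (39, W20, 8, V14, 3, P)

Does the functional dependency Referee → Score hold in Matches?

Referee=45: rows 1, 5 → Score takes values {9, 5} — violation
Referee=40: row 2 → Score = 5 ✓
Referee=38: rows 3, 6, 7, 8 → Score = 6, 6, 6, 6 ✓
Referee=39: rows 4, 9, 10 → Score = 3, 3, 3 ✓
Two rows agree on Referee but differ on Score, so Referee → Score does not hold.

No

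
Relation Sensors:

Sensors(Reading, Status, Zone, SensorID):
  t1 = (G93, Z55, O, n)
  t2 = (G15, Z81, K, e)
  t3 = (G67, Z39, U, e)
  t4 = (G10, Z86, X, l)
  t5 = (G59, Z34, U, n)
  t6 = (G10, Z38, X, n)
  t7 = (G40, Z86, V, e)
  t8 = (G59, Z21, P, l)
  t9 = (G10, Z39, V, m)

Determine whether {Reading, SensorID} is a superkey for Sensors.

All 9 rows have distinct {Reading, SensorID} values, so {Reading, SensorID} → (all attributes) holds and {Reading, SensorID} is a superkey.

Yes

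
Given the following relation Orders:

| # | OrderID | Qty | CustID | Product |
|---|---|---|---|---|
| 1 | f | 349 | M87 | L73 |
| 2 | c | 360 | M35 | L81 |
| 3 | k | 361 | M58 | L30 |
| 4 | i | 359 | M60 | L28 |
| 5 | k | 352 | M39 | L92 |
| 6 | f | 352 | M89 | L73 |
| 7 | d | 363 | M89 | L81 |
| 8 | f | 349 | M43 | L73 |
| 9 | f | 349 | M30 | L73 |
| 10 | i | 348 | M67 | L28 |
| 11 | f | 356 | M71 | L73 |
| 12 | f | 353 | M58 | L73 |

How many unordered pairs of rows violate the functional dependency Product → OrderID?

Product=L73: all 6 rows agree on OrderID — 0 pairs.
Product=L81: violating pairs (2,7) — 1 pair.
Product=L28: all 2 rows agree on OrderID — 0 pairs.

1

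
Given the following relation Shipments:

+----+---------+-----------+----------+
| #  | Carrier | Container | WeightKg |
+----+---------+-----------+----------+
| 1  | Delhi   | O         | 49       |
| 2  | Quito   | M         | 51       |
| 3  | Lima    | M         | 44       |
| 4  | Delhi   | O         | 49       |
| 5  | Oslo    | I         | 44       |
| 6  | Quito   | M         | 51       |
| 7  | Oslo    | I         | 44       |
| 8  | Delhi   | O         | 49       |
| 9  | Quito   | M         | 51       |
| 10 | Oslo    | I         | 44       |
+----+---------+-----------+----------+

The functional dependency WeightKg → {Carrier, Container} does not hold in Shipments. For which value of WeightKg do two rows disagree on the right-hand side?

WeightKg=49: rows 1, 4, 8 → {Carrier,Container} = (Delhi, O), (Delhi, O), (Delhi, O) ✓
WeightKg=51: rows 2, 6, 9 → {Carrier,Container} = (Quito, M), (Quito, M), (Quito, M) ✓
WeightKg=44: rows 3, 5, 7, 10 → {Carrier,Container} takes values {(Lima, M), (Oslo, I)} — violation
The only WeightKg value with inconsistent RHS is WeightKg=44.

44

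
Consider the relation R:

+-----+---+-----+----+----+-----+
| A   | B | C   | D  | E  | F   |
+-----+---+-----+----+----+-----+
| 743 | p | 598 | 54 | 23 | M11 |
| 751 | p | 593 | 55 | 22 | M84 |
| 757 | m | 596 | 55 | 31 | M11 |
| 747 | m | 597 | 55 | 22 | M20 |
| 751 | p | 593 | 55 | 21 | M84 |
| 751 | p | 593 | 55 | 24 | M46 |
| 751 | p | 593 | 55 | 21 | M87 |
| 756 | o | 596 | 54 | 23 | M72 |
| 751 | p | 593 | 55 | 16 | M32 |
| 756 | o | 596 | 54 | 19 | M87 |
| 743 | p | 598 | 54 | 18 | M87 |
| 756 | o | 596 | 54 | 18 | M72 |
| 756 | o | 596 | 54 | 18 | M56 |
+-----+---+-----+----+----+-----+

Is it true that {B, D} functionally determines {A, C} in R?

No

(B=p, D=54): 2 rows → {A,C} = (743, 598), (743, 598) ✓
(B=p, D=55): 5 rows → {A,C} = (751, 593), (751, 593), (751, 593), (751, 593), (751, 593) ✓
(B=m, D=55): 2 rows → {A,C} takes values {(757, 596), (747, 597)} — violation
(B=o, D=54): 4 rows → {A,C} = (756, 596), (756, 596), (756, 596), (756, 596) ✓
Two rows agree on {B, D} but differ on {A, C}, so {B, D} → {A, C} does not hold.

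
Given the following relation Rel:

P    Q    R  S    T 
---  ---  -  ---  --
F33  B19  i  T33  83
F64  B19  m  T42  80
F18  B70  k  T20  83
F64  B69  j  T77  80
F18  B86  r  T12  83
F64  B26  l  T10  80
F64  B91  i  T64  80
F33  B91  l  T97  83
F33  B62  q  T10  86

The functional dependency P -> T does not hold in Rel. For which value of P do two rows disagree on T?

F33

P=F33: 3 rows → T takes values {83, 86} — violation
P=F64: 4 rows → T = 80, 80, 80, 80 ✓
P=F18: 2 rows → T = 83, 83 ✓
The only P value with inconsistent T is P=F33.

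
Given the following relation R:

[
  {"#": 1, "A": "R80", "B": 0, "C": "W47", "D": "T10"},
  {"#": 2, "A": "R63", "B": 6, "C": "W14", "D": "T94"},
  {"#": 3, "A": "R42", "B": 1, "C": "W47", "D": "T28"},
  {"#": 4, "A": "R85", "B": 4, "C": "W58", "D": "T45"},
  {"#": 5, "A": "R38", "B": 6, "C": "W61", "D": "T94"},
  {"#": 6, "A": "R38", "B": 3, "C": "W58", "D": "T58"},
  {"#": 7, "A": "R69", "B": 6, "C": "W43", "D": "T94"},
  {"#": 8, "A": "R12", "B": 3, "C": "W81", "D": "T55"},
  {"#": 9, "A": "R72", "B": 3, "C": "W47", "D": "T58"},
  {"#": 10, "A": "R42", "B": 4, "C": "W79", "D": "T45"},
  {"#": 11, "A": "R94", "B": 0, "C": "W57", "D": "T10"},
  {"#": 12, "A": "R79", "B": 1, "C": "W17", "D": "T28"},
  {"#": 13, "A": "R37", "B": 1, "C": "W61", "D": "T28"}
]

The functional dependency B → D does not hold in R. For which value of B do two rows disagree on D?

B=0: rows 1, 11 → D = T10, T10 ✓
B=6: rows 2, 5, 7 → D = T94, T94, T94 ✓
B=1: rows 3, 12, 13 → D = T28, T28, T28 ✓
B=4: rows 4, 10 → D = T45, T45 ✓
B=3: rows 6, 8, 9 → D takes values {T58, T55} — violation
The only B value with inconsistent D is B=3.

3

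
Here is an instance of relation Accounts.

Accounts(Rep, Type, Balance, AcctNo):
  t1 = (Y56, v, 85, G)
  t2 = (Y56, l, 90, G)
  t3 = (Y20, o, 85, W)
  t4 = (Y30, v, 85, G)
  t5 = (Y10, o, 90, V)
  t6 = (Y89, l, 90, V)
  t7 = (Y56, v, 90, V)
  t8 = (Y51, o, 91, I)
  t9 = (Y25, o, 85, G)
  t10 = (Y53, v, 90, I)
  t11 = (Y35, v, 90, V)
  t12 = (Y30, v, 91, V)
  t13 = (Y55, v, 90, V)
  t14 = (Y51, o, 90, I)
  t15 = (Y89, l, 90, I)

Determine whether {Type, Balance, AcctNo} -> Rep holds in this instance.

(Type=v, Balance=85, AcctNo=G): rows 1, 4 → Rep takes values {Y56, Y30} — violation
(Type=l, Balance=90, AcctNo=G): row 2 → Rep = Y56 ✓
(Type=o, Balance=85, AcctNo=W): row 3 → Rep = Y20 ✓
(Type=o, Balance=90, AcctNo=V): row 5 → Rep = Y10 ✓
(Type=l, Balance=90, AcctNo=V): row 6 → Rep = Y89 ✓
(Type=v, Balance=90, AcctNo=V): rows 7, 11, 13 → Rep takes values {Y56, Y35, Y55} — violation
(Type=o, Balance=91, AcctNo=I): row 8 → Rep = Y51 ✓
(Type=o, Balance=85, AcctNo=G): row 9 → Rep = Y25 ✓
(Type=v, Balance=90, AcctNo=I): row 10 → Rep = Y53 ✓
(Type=v, Balance=91, AcctNo=V): row 12 → Rep = Y30 ✓
(Type=o, Balance=90, AcctNo=I): row 14 → Rep = Y51 ✓
(Type=l, Balance=90, AcctNo=I): row 15 → Rep = Y89 ✓
Two rows agree on {Type, Balance, AcctNo} but differ on Rep, so {Type, Balance, AcctNo} -> Rep does not hold.

No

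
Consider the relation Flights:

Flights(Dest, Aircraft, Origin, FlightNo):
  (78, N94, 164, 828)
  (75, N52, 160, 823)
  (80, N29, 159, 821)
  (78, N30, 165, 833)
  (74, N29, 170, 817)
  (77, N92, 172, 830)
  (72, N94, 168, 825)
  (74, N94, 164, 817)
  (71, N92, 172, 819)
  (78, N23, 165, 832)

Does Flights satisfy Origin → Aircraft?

No

Origin=164: 2 rows → Aircraft = N94, N94 ✓
Origin=160: 1 row → Aircraft = N52 ✓
Origin=159: 1 row → Aircraft = N29 ✓
Origin=165: 2 rows → Aircraft takes values {N30, N23} — violation
Origin=170: 1 row → Aircraft = N29 ✓
Origin=172: 2 rows → Aircraft = N92, N92 ✓
Origin=168: 1 row → Aircraft = N94 ✓
Two rows agree on Origin but differ on Aircraft, so Origin → Aircraft does not hold.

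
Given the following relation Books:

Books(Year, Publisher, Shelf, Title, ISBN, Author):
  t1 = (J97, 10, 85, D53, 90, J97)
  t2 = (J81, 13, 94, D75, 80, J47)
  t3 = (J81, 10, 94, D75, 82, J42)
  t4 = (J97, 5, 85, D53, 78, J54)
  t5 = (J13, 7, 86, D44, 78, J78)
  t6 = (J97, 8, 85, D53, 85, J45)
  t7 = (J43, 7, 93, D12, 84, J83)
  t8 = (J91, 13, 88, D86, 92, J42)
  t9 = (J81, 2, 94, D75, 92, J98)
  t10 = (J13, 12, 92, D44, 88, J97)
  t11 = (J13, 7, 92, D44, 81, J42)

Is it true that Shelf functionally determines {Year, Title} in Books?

Shelf=85: rows 1, 4, 6 → {Year,Title} = (J97, D53), (J97, D53), (J97, D53) ✓
Shelf=94: rows 2, 3, 9 → {Year,Title} = (J81, D75), (J81, D75), (J81, D75) ✓
Shelf=86: row 5 → {Year,Title} = (J13, D44) ✓
Shelf=93: row 7 → {Year,Title} = (J43, D12) ✓
Shelf=88: row 8 → {Year,Title} = (J91, D86) ✓
Shelf=92: rows 10, 11 → {Year,Title} = (J13, D44), (J13, D44) ✓
Every Shelf value is associated with a single {Year, Title} value, so Shelf → {Year, Title} holds.

Yes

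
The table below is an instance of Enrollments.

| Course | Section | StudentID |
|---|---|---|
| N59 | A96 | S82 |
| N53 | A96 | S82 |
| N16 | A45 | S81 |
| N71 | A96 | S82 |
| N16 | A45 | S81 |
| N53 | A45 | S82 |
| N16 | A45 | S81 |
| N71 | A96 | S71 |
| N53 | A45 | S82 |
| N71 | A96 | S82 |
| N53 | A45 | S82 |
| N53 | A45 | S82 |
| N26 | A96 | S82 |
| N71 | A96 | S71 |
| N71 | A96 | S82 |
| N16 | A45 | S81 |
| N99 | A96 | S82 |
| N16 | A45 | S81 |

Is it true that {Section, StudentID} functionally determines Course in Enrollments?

(Section=A96, StudentID=S82): 7 rows → Course takes values {N59, N53, N71, N26, N99} — violation
(Section=A45, StudentID=S81): 5 rows → Course = N16, N16, N16, N16, N16 ✓
(Section=A45, StudentID=S82): 4 rows → Course = N53, N53, N53, N53 ✓
(Section=A96, StudentID=S71): 2 rows → Course = N71, N71 ✓
Two rows agree on {Section, StudentID} but differ on Course, so {Section, StudentID} → Course does not hold.

No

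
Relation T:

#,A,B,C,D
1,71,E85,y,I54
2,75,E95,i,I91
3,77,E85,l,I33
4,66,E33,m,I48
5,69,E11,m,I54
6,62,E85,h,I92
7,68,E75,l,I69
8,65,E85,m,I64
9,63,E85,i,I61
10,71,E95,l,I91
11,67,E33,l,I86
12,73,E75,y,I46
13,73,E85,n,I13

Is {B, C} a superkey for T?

All 13 rows have distinct {B, C} values, so {B, C} → (all attributes) holds and {B, C} is a superkey.

Yes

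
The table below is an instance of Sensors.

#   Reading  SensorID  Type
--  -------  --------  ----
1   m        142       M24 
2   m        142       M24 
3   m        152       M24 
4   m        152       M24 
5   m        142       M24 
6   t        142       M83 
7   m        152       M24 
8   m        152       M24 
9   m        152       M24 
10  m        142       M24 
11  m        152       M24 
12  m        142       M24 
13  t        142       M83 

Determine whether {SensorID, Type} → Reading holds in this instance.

Yes

(SensorID=142, Type=M24): rows 1, 2, 5, 10, 12 → Reading = m, m, m, m, m ✓
(SensorID=152, Type=M24): rows 3, 4, 7, 8, 9, 11 → Reading = m, m, m, m, m, m ✓
(SensorID=142, Type=M83): rows 6, 13 → Reading = t, t ✓
Every {SensorID, Type} value is associated with a single Reading value, so {SensorID, Type} → Reading holds.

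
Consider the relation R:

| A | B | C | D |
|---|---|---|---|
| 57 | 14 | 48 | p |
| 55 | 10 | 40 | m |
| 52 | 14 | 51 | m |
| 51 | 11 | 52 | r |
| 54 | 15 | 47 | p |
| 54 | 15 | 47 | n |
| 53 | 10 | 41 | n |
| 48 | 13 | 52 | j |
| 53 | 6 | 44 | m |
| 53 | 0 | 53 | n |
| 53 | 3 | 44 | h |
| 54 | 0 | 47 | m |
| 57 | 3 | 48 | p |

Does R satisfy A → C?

A=57: 2 rows → C = 48, 48 ✓
A=55: 1 row → C = 40 ✓
A=52: 1 row → C = 51 ✓
A=51: 1 row → C = 52 ✓
A=54: 3 rows → C = 47, 47, 47 ✓
A=53: 4 rows → C takes values {41, 44, 53} — violation
A=48: 1 row → C = 52 ✓
Two rows agree on A but differ on C, so A → C does not hold.

No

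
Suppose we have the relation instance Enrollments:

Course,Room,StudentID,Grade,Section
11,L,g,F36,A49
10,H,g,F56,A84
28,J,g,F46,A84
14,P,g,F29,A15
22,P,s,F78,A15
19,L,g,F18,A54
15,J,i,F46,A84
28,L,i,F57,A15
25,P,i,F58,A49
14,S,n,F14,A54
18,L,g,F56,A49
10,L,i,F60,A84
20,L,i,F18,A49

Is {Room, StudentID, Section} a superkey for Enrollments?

No

Two distinct rows share (Room=L, StudentID=g, Section=A49), so {Room, StudentID, Section} does not determine every attribute — not a superkey.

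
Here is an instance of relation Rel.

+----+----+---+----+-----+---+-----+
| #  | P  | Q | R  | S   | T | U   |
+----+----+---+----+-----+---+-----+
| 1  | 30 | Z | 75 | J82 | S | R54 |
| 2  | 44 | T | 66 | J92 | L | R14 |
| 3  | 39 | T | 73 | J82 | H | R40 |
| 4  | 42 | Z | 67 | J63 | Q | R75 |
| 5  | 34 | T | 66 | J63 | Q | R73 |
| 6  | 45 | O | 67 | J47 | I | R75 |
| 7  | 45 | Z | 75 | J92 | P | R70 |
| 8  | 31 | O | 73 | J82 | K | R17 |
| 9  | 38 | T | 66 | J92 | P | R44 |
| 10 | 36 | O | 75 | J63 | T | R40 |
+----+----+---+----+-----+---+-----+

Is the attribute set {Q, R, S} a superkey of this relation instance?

Rows 2 and 9 have the same {Q, R, S} value (Q=T, R=66, S=J92) but are distinct tuples, so {Q, R, S} does not determine every attribute — not a superkey.

No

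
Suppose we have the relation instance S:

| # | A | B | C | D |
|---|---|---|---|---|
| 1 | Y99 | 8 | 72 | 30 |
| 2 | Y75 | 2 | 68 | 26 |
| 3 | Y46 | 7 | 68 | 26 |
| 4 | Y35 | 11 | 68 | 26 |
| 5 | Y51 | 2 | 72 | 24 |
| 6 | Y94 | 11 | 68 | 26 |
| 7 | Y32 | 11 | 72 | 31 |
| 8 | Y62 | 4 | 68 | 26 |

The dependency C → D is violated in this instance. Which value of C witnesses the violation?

C=72: rows 1, 5, 7 → D takes values {30, 24, 31} — violation
C=68: rows 2, 3, 4, 6, 8 → D = 26, 26, 26, 26, 26 ✓
The only C value with inconsistent D is C=72.

72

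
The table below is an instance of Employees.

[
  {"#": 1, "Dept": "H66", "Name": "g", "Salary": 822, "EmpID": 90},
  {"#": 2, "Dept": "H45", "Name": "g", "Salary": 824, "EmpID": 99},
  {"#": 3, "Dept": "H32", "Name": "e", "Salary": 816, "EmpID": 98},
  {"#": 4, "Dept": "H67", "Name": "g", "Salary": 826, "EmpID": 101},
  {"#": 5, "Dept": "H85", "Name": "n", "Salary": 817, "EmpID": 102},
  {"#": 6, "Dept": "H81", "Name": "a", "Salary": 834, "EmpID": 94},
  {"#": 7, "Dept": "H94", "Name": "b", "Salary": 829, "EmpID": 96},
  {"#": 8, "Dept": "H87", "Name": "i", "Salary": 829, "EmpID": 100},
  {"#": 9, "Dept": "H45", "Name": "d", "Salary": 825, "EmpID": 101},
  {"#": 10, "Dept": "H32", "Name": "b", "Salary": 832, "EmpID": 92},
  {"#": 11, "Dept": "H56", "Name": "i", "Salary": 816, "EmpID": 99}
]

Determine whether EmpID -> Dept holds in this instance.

No

EmpID=90: row 1 → Dept = H66 ✓
EmpID=99: rows 2, 11 → Dept takes values {H45, H56} — violation
EmpID=98: row 3 → Dept = H32 ✓
EmpID=101: rows 4, 9 → Dept takes values {H67, H45} — violation
EmpID=102: row 5 → Dept = H85 ✓
EmpID=94: row 6 → Dept = H81 ✓
EmpID=96: row 7 → Dept = H94 ✓
EmpID=100: row 8 → Dept = H87 ✓
EmpID=92: row 10 → Dept = H32 ✓
Two rows agree on EmpID but differ on Dept, so EmpID -> Dept does not hold.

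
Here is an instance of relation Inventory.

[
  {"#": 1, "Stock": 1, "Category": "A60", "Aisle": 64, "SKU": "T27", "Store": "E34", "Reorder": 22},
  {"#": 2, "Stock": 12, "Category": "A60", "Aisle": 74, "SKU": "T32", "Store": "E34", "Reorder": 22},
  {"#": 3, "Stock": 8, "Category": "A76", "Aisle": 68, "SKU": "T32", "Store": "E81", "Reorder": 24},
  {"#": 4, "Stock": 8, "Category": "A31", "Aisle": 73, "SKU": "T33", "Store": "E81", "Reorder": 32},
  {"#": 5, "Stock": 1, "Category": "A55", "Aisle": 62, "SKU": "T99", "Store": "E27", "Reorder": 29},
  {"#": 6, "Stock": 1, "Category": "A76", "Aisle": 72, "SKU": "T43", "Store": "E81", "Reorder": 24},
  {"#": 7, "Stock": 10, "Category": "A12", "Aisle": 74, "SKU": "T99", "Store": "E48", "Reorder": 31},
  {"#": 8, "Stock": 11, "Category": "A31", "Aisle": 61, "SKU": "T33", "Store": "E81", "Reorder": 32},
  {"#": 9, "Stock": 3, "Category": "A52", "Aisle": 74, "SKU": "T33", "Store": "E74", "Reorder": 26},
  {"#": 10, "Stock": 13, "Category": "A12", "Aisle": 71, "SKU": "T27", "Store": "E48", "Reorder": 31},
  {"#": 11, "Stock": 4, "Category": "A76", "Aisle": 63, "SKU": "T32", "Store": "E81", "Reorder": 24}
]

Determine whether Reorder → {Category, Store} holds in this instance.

Reorder=22: rows 1, 2 → {Category,Store} = (A60, E34), (A60, E34) ✓
Reorder=24: rows 3, 6, 11 → {Category,Store} = (A76, E81), (A76, E81), (A76, E81) ✓
Reorder=32: rows 4, 8 → {Category,Store} = (A31, E81), (A31, E81) ✓
Reorder=29: row 5 → {Category,Store} = (A55, E27) ✓
Reorder=31: rows 7, 10 → {Category,Store} = (A12, E48), (A12, E48) ✓
Reorder=26: row 9 → {Category,Store} = (A52, E74) ✓
Every Reorder value is associated with a single {Category, Store} value, so Reorder → {Category, Store} holds.

Yes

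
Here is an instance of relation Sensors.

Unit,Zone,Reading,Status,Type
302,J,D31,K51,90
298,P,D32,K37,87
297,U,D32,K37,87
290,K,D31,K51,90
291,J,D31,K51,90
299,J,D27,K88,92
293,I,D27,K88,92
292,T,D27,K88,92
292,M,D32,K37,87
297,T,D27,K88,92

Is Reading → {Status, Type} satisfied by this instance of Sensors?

Yes

Reading=D31: 3 rows → {Status,Type} = (K51, 90), (K51, 90), (K51, 90) ✓
Reading=D32: 3 rows → {Status,Type} = (K37, 87), (K37, 87), (K37, 87) ✓
Reading=D27: 4 rows → {Status,Type} = (K88, 92), (K88, 92), (K88, 92), (K88, 92) ✓
Every Reading value is associated with a single {Status, Type} value, so Reading → {Status, Type} holds.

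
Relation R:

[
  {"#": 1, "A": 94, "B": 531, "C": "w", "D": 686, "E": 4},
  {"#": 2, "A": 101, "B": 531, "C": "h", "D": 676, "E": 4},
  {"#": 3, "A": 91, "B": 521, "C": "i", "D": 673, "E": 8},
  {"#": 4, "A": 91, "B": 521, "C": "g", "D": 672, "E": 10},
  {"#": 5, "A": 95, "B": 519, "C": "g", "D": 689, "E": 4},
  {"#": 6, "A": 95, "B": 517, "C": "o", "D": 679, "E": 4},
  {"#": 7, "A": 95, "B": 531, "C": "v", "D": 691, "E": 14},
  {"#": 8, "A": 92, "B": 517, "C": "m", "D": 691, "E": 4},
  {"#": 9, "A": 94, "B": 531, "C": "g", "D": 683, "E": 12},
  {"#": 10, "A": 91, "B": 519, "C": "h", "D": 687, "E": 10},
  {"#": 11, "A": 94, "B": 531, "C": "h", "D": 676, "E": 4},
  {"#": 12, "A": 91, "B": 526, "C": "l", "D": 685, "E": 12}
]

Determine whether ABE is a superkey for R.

No

Rows 1 and 11 have the same ABE value (A=94, B=531, E=4) but are distinct tuples, so ABE does not determine every attribute — not a superkey.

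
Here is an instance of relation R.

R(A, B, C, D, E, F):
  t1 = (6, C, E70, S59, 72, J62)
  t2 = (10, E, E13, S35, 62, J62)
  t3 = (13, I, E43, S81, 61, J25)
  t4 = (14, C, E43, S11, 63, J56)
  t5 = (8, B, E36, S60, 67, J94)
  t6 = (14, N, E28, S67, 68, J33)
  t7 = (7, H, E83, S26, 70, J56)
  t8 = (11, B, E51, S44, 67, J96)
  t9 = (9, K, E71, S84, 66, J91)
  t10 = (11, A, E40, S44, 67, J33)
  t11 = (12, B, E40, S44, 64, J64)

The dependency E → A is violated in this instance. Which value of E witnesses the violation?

E=72: row 1 → A = 6 ✓
E=62: row 2 → A = 10 ✓
E=61: row 3 → A = 13 ✓
E=63: row 4 → A = 14 ✓
E=67: rows 5, 8, 10 → A takes values {8, 11} — violation
E=68: row 6 → A = 14 ✓
E=70: row 7 → A = 7 ✓
E=66: row 9 → A = 9 ✓
E=64: row 11 → A = 12 ✓
The only E value with inconsistent A is E=67.

67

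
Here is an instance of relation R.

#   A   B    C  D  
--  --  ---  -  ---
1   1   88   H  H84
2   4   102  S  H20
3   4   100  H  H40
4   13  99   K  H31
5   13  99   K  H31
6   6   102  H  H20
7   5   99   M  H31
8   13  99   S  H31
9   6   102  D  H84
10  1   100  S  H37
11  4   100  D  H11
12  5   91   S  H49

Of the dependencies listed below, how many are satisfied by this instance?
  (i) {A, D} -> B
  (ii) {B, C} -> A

(i) {A, D} -> B: every LHS value maps to a single RHS value — holds.
(ii) {B, C} -> A: every LHS value maps to a single RHS value — holds.
2 of the 2 dependencies hold.

2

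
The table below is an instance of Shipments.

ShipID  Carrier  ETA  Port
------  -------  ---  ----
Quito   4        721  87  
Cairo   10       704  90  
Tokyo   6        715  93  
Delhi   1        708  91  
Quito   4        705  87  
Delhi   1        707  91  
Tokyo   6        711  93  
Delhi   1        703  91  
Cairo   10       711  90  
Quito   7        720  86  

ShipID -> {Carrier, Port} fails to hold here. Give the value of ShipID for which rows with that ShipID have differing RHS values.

ShipID=Quito: 3 rows → {Carrier,Port} takes values {(4, 87), (7, 86)} — violation
ShipID=Cairo: 2 rows → {Carrier,Port} = (10, 90), (10, 90) ✓
ShipID=Tokyo: 2 rows → {Carrier,Port} = (6, 93), (6, 93) ✓
ShipID=Delhi: 3 rows → {Carrier,Port} = (1, 91), (1, 91), (1, 91) ✓
The only ShipID value with inconsistent RHS is ShipID=Quito.

Quito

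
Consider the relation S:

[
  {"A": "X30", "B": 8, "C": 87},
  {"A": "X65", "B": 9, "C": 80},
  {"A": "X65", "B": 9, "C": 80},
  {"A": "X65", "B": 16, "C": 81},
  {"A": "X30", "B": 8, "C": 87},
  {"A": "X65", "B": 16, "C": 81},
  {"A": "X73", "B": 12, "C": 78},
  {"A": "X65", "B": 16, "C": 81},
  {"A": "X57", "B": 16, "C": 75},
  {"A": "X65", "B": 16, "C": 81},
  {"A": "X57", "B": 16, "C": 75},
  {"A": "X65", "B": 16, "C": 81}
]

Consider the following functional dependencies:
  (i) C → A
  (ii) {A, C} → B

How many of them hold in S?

2

(i) C → A: every LHS value maps to a single RHS value — holds.
(ii) {A, C} → B: every LHS value maps to a single RHS value — holds.
2 of the 2 dependencies hold.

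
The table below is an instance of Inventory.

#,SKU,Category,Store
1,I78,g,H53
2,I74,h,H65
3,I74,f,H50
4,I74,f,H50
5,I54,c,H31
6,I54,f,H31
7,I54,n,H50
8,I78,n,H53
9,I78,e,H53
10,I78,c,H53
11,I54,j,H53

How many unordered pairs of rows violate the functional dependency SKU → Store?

7

SKU=I78: all 4 rows agree on Store — 0 pairs.
SKU=I74: violating pairs (2,3), (2,4) — 2 pairs.
SKU=I54: violating pairs (5,7), (5,11), (6,7), (6,11), (7,11) — 5 pairs.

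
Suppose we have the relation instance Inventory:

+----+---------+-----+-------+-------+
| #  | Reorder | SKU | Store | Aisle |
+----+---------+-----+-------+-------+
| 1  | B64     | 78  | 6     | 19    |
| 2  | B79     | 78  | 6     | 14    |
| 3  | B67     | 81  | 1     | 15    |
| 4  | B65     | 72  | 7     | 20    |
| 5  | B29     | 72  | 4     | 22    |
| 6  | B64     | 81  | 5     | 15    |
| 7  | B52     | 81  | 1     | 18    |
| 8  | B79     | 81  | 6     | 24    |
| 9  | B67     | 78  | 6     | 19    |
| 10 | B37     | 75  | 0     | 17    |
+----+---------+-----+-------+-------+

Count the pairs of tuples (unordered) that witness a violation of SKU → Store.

SKU=78: all 3 rows agree on Store — 0 pairs.
SKU=81: violating pairs (3,6), (3,8), (6,7), (6,8), (7,8) — 5 pairs.
SKU=72: violating pairs (4,5) — 1 pair.

6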